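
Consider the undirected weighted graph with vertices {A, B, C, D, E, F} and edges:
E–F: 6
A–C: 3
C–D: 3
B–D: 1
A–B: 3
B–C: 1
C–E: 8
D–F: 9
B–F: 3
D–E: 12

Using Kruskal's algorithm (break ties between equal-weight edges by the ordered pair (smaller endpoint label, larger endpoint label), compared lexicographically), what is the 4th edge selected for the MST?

Kruskal: consider edges lightest-first.
B–C (1): add — endpoints in different components.
B–D (1): add — endpoints in different components.
A–B (3): add — endpoints in different components.
A–C (3): skip — A and C already connected.
B–F (3): add — endpoints in different components.
C–D (3): skip — C and D already connected.
E–F (6): add — endpoints in different components.
The 4th edge added is B–F.

B-F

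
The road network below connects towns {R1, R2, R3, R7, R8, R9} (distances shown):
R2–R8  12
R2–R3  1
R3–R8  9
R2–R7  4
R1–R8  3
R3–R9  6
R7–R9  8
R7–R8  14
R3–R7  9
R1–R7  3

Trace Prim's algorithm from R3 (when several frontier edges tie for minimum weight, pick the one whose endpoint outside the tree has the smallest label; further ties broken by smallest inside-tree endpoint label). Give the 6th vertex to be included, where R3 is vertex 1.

Grow the tree from R3 using Prim:
Step 1: frontier [R2–R3 1, R3–R9 6, R3–R7 9, R3–R8 9] → take R2–R3 (1); add R2.
Step 2: frontier [R2–R7 4, R2–R8 12, R3–R9 6, R3–R7 9, R3–R8 9] → take R2–R7 (4); add R7.
Step 3: frontier [R2–R8 12, R3–R9 6, R3–R8 9, R1–R7 3, R7–R9 8, R7–R8 14] → take R1–R7 (3); add R1.
Step 4: frontier [R1–R8 3, R2–R8 12, R3–R9 6, R3–R8 9, R7–R9 8, R7–R8 14] → take R1–R8 (3); add R8.
Step 5: frontier [R3–R9 6, R7–R9 8] → take R3–R9 (6); add R9.
Vertex order: R3, R2, R7, R1, R8, R9. The 6th vertex is R9.

R9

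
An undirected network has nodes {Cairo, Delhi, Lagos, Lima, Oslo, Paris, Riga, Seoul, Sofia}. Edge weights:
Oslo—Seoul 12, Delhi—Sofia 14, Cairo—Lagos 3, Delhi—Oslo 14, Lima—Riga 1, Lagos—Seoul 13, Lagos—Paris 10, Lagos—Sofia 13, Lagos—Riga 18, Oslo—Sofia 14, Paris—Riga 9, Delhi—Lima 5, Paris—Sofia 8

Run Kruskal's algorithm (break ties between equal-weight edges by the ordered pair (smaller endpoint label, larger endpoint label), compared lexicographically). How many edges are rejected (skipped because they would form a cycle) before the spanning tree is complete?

0

Kruskal: consider edges lightest-first.
Lima—Riga (1): add — endpoints in different components.
Cairo—Lagos (3): add — endpoints in different components.
Delhi—Lima (5): add — endpoints in different components.
Paris—Sofia (8): add — endpoints in different components.
Paris—Riga (9): add — endpoints in different components.
Lagos—Paris (10): add — endpoints in different components.
Oslo—Seoul (12): add — endpoints in different components.
Lagos—Seoul (13): add — endpoints in different components.
Edges rejected before the tree was complete: 0.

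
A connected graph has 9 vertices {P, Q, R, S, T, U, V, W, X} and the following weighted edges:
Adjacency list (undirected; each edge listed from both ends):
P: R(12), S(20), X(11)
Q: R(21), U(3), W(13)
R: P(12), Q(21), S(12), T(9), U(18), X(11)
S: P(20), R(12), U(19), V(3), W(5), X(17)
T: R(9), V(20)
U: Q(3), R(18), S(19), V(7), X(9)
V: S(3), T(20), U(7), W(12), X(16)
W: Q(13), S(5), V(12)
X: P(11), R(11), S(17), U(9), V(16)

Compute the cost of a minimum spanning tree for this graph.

Grow the tree from W using Prim:
Step 1: cheapest edge leaving the tree is S—W (5); add S.
Step 2: cheapest edge leaving the tree is S—V (3); add V.
Step 3: cheapest edge leaving the tree is U—V (7); add U.
Step 4: cheapest edge leaving the tree is Q—U (3); add Q.
Step 5: cheapest edge leaving the tree is U—X (9); add X.
Step 6: cheapest edge leaving the tree is P—X (11); add P.
Step 7: cheapest edge leaving the tree is R—X (11); add R.
Step 8: cheapest edge leaving the tree is R—T (9); add T.
MST edges: S—W, S—V, U—V, Q—U, U—X, P—X, R—X, R—T; total weight 5+3+7+3+9+11+11+9 = 58.

58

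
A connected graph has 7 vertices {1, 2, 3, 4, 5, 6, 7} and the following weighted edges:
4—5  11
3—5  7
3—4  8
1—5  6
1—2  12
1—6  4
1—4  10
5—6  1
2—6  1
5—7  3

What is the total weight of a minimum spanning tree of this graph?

24

Kruskal's algorithm — process edges by increasing weight (ties by edge label):
2—6 (1): add. Components now {1} {2,6} {3} {4} {5} {7}
5—6 (1): add. Components now {1} {2,5,6} {3} {4} {7}
5—7 (3): add. Components now {1} {2,5,6,7} {3} {4}
1—6 (4): add. Components now {1,2,5,6,7} {3} {4}
1—5 (6): skip — 1 and 5 already connected.
3—5 (7): add. Components now {1,2,3,5,6,7} {4}
3—4 (8): add. Components now {1,2,3,4,5,6,7}
MST edges: 2—6, 5—6, 5—7, 1—6, 3—5, 3—4; total weight 1+1+3+4+7+8 = 24.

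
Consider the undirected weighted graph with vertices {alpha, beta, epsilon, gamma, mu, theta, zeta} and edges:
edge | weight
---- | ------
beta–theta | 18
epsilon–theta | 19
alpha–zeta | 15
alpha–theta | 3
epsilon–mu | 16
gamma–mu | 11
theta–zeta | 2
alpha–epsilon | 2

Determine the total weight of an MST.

Sort edges by weight, then run Kruskal:
alpha–epsilon (2): add. Components now {theta} {beta} {alpha,epsilon} {mu} {zeta} {gamma}
theta–zeta (2): add. Components now {theta,zeta} {beta} {alpha,epsilon} {mu} {gamma}
alpha–theta (3): add. Components now {alpha,epsilon,theta,zeta} {beta} {mu} {gamma}
gamma–mu (11): add. Components now {alpha,epsilon,theta,zeta} {beta} {gamma,mu}
alpha–zeta (15): skip — alpha and zeta already connected.
epsilon–mu (16): add. Components now {alpha,epsilon,gamma,mu,theta,zeta} {beta}
beta–theta (18): add. Components now {alpha,beta,epsilon,gamma,mu,theta,zeta}
MST edges: alpha–epsilon, theta–zeta, alpha–theta, gamma–mu, epsilon–mu, beta–theta; total weight 2+2+3+11+16+18 = 52.

52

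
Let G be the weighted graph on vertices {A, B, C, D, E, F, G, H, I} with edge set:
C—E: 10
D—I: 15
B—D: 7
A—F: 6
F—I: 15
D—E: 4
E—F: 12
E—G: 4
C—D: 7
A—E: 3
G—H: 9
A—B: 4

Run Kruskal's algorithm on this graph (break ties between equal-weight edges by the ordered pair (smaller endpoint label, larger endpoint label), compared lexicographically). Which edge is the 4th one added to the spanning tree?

E-G

Kruskal: consider edges lightest-first.
A—E (3): add — endpoints in different components.
A—B (4): add — endpoints in different components.
D—E (4): add — endpoints in different components.
E—G (4): add — endpoints in different components.
A—F (6): add — endpoints in different components.
B—D (7): skip — B and D already connected.
C—D (7): add — endpoints in different components.
G—H (9): add — endpoints in different components.
C—E (10): skip — C and E already connected.
E—F (12): skip — E and F already connected.
D—I (15): add — endpoints in different components.
The 4th edge added is E—G.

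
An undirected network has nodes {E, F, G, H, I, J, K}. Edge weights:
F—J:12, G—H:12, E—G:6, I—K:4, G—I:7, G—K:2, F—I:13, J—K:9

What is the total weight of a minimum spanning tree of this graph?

Kruskal: consider edges lightest-first.
G—K (2): add. Components now {E} {F} {G,K} {H} {I} {J}
I—K (4): add. Components now {E} {F} {G,I,K} {H} {J}
E—G (6): add. Components now {E,G,I,K} {F} {H} {J}
G—I (7): skip — G and I already connected.
J—K (9): add. Components now {E,G,I,J,K} {F} {H}
F—J (12): add. Components now {E,F,G,I,J,K} {H}
G—H (12): add. Components now {E,F,G,H,I,J,K}
MST edges: G—K, I—K, E—G, J—K, F—J, G—H; total weight 2+4+6+9+12+12 = 45.

45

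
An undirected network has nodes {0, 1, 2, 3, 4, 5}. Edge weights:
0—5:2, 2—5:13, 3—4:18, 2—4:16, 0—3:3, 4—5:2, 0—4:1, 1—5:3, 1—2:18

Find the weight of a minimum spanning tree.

Kruskal: consider edges lightest-first.
0—4 (1): add — endpoints in different components.
0—5 (2): add — endpoints in different components.
4—5 (2): skip — 4 and 5 already connected.
0—3 (3): add — endpoints in different components.
1—5 (3): add — endpoints in different components.
2—5 (13): add — endpoints in different components.
MST edges: 0—4, 0—5, 0—3, 1—5, 2—5; total weight 1+2+3+3+13 = 22.

22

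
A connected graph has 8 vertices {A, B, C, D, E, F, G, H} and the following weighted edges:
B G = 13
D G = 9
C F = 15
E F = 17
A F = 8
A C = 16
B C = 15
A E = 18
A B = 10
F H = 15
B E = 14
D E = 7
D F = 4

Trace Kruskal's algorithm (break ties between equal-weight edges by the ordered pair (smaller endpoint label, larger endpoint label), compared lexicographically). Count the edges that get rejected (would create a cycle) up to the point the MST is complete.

3

Kruskal: consider edges lightest-first.
D F (4): add — endpoints in different components.
D E (7): add — endpoints in different components.
A F (8): add — endpoints in different components.
D G (9): add — endpoints in different components.
A B (10): add — endpoints in different components.
B G (13): skip — B and G already connected.
B E (14): skip — B and E already connected.
B C (15): add — endpoints in different components.
C F (15): skip — C and F already connected.
F H (15): add — endpoints in different components.
Edges rejected before the tree was complete: 3.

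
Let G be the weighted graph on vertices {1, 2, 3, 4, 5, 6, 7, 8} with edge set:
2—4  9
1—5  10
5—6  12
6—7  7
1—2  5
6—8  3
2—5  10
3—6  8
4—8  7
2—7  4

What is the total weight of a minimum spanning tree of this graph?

44

Prim's algorithm from 7:
Step 1: frontier [2—7 4, 6—7 7] → take 2—7 (4); add 2.
Step 2: frontier [1—2 5, 2—4 9, 2—5 10, 6—7 7] → take 1—2 (5); add 1.
Step 3: frontier [1—5 10, 2—4 9, 2—5 10, 6—7 7] → take 6—7 (7); add 6.
Step 4: frontier [1—5 10, 2—4 9, 2—5 10, 6—8 3, 3—6 8, 5—6 12] → take 6—8 (3); add 8.
Step 5: frontier [1—5 10, 2—4 9, 2—5 10, 3—6 8, 5—6 12, 4—8 7] → take 4—8 (7); add 4.
Step 6: frontier [1—5 10, 2—5 10, 3—6 8, 5—6 12] → take 3—6 (8); add 3.
Step 7: frontier [1—5 10, 2—5 10, 5—6 12] → take 1—5 (10); add 5.
MST edges: 2—7, 1—2, 6—7, 6—8, 4—8, 3—6, 1—5; total weight 4+5+7+3+7+8+10 = 44.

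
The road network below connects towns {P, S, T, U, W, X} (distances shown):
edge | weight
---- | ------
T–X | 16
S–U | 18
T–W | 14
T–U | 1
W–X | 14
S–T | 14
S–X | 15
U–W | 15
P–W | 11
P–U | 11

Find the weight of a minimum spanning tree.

Kruskal's algorithm — process edges by increasing weight (ties by edge label):
T–U (1): add — endpoints in different components.
P–U (11): add — endpoints in different components.
P–W (11): add — endpoints in different components.
S–T (14): add — endpoints in different components.
T–W (14): skip — W and T already connected.
W–X (14): add — endpoints in different components.
MST edges: T–U, P–U, P–W, S–T, W–X; total weight 1+11+11+14+14 = 51.

51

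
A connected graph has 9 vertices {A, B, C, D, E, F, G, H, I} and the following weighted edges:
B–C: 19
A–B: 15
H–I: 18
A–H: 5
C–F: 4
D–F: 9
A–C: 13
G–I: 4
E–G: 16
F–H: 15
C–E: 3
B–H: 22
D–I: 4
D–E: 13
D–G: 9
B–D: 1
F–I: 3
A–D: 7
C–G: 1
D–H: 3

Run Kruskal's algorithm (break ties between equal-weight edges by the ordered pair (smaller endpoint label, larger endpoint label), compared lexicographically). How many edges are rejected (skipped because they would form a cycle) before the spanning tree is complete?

1

Sort edges by weight, then run Kruskal:
B–D (1): add — endpoints in different components.
C–G (1): add — endpoints in different components.
C–E (3): add — endpoints in different components.
D–H (3): add — endpoints in different components.
F–I (3): add — endpoints in different components.
C–F (4): add — endpoints in different components.
D–I (4): add — endpoints in different components.
G–I (4): skip — G and I already connected.
A–H (5): add — endpoints in different components.
Edges rejected before the tree was complete: 1.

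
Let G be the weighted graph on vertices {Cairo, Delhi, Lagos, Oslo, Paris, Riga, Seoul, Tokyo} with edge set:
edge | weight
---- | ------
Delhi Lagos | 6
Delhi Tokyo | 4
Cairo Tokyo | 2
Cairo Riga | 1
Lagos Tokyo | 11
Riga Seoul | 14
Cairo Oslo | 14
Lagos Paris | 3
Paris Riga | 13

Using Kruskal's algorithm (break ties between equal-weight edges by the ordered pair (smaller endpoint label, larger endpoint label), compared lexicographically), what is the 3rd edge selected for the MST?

Lagos-Paris

Sort edges by weight, then run Kruskal:
Cairo Riga (1): add — endpoints in different components.
Cairo Tokyo (2): add — endpoints in different components.
Lagos Paris (3): add — endpoints in different components.
Delhi Tokyo (4): add — endpoints in different components.
Delhi Lagos (6): add — endpoints in different components.
Lagos Tokyo (11): skip — Lagos and Tokyo already connected.
Paris Riga (13): skip — Riga and Paris already connected.
Cairo Oslo (14): add — endpoints in different components.
Riga Seoul (14): add — endpoints in different components.
The 3rd edge added is Lagos Paris.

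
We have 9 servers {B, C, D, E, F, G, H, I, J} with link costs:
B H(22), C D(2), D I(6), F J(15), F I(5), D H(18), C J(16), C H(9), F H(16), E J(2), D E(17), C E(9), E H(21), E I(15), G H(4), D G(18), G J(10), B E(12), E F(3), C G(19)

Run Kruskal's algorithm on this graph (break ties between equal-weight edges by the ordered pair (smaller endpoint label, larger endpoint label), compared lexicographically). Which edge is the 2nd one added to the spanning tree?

E-J

Kruskal's algorithm — process edges by increasing weight (ties by edge label):
C D (2): add — endpoints in different components.
E J (2): add — endpoints in different components.
E F (3): add — endpoints in different components.
G H (4): add — endpoints in different components.
F I (5): add — endpoints in different components.
D I (6): add — endpoints in different components.
C E (9): skip — C and E already connected.
C H (9): add — endpoints in different components.
G J (10): skip — G and J already connected.
B E (12): add — endpoints in different components.
The 2nd edge added is E J.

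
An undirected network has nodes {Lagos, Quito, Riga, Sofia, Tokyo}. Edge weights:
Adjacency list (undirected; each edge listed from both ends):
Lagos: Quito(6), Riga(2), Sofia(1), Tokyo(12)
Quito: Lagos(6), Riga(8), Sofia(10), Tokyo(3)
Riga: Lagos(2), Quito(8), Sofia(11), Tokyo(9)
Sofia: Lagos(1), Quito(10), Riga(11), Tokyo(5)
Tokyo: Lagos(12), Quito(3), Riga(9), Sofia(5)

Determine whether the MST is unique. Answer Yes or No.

Yes

Kruskal: consider edges lightest-first.
Lagos Sofia (1): add. Components now {Riga} {Lagos,Sofia} {Quito} {Tokyo}
Lagos Riga (2): add. Components now {Lagos,Riga,Sofia} {Quito} {Tokyo}
Quito Tokyo (3): add. Components now {Lagos,Riga,Sofia} {Quito,Tokyo}
Sofia Tokyo (5): add. Components now {Lagos,Quito,Riga,Sofia,Tokyo}
Every non-tree edge has weight strictly greater than the heaviest edge on the tree path between its endpoints, so the MST is unique.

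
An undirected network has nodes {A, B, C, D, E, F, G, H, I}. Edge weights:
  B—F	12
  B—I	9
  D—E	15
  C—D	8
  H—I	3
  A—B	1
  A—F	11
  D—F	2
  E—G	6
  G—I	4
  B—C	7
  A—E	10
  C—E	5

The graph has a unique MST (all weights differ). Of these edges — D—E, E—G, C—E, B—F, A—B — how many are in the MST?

Sort edges by weight, then run Kruskal:
A—B (1): add — endpoints in different components.
D—F (2): add — endpoints in different components.
H—I (3): add — endpoints in different components.
G—I (4): add — endpoints in different components.
C—E (5): add — endpoints in different components.
E—G (6): add — endpoints in different components.
B—C (7): add — endpoints in different components.
C—D (8): add — endpoints in different components.
MST edge set: {A—B, D—F, H—I, G—I, C—E, E—G, B—C, C—D}.
Of the listed edges, {E—G, C—E, A—B} are in the MST → 3.

3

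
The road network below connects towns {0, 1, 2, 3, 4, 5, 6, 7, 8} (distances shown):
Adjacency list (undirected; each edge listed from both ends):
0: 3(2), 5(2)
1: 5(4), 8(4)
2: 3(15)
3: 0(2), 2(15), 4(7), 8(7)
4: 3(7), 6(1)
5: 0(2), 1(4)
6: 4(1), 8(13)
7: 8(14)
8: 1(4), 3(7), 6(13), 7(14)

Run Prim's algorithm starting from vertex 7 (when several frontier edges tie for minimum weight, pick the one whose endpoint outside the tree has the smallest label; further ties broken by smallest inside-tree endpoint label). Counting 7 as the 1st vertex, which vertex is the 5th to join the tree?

Prim's algorithm from 7:
Step 1: cheapest edge leaving the tree is 7-8 (14); add 8.
Step 2: cheapest edge leaving the tree is 1-8 (4); add 1.
Step 3: cheapest edge leaving the tree is 1-5 (4); add 5.
Step 4: cheapest edge leaving the tree is 0-5 (2); add 0.
Step 5: cheapest edge leaving the tree is 0-3 (2); add 3.
Step 6: cheapest edge leaving the tree is 3-4 (7); add 4.
Step 7: cheapest edge leaving the tree is 4-6 (1); add 6.
Step 8: cheapest edge leaving the tree is 2-3 (15); add 2.
Vertex order: 7, 8, 1, 5, 0, 3, 4, 6, 2. The 5th vertex is 0.

0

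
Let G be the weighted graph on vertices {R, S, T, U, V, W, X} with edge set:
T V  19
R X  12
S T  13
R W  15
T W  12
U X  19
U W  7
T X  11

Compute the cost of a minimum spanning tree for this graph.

Sort edges by weight, then run Kruskal:
U W (7): add. Components now {S} {R} {T} {X} {U,W} {V}
T X (11): add. Components now {S} {R} {T,X} {U,W} {V}
R X (12): add. Components now {S} {R,T,X} {U,W} {V}
T W (12): add. Components now {S} {R,T,U,W,X} {V}
S T (13): add. Components now {R,S,T,U,W,X} {V}
R W (15): skip — R and W already connected.
T V (19): add. Components now {R,S,T,U,V,W,X}
MST edges: U W, T X, R X, T W, S T, T V; total weight 7+11+12+12+13+19 = 74.

74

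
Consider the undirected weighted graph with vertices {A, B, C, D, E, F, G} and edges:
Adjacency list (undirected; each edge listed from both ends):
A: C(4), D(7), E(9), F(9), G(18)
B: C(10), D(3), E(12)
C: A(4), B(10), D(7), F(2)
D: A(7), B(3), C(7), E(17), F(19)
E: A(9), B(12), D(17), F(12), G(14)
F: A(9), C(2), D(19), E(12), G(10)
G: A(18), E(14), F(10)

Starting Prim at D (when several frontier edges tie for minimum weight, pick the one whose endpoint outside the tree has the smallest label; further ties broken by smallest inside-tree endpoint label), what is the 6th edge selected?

F-G

Grow the tree from D using Prim:
Step 1: cheapest edge leaving the tree is B—D (3); add B.
Step 2: cheapest edge leaving the tree is A—D (7); add A.
Step 3: cheapest edge leaving the tree is A—C (4); add C.
Step 4: cheapest edge leaving the tree is C—F (2); add F.
Step 5: cheapest edge leaving the tree is A—E (9); add E.
Step 6: cheapest edge leaving the tree is F—G (10); add G.
The 6th edge added is F—G.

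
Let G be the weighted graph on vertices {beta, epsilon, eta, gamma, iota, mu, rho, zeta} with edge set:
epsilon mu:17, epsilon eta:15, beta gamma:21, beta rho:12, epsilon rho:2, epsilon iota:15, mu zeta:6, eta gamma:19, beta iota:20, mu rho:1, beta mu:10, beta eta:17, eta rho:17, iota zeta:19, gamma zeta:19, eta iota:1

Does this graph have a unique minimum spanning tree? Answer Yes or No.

No

Sort edges by weight, then run Kruskal:
eta iota (1): add — endpoints in different components.
mu rho (1): add — endpoints in different components.
epsilon rho (2): add — endpoints in different components.
mu zeta (6): add — endpoints in different components.
beta mu (10): add — endpoints in different components.
beta rho (12): skip — beta and rho already connected.
epsilon eta (15): add — endpoints in different components.
epsilon iota (15): skip — epsilon and iota already connected.
beta eta (17): skip — beta and eta already connected.
epsilon mu (17): skip — mu and epsilon already connected.
eta rho (17): skip — eta and rho already connected.
eta gamma (19): add — endpoints in different components.
Non-tree edge gamma zeta has weight 19, equal to the heaviest edge on its tree cycle — swapping gives another MST of the same weight. Not unique.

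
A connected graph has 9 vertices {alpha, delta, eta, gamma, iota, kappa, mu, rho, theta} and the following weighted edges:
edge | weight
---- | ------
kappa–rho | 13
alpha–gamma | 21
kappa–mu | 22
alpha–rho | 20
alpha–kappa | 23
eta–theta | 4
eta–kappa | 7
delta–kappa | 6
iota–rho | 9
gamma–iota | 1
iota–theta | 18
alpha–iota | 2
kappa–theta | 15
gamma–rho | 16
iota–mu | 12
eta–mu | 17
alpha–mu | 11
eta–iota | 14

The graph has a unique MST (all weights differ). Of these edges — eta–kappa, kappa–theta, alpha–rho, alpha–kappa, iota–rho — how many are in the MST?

Kruskal's algorithm — process edges by increasing weight (ties by edge label):
gamma–iota (1): add — endpoints in different components.
alpha–iota (2): add — endpoints in different components.
eta–theta (4): add — endpoints in different components.
delta–kappa (6): add — endpoints in different components.
eta–kappa (7): add — endpoints in different components.
iota–rho (9): add — endpoints in different components.
alpha–mu (11): add — endpoints in different components.
iota–mu (12): skip — mu and iota already connected.
kappa–rho (13): add — endpoints in different components.
MST edge set: {gamma–iota, alpha–iota, eta–theta, delta–kappa, eta–kappa, iota–rho, alpha–mu, kappa–rho}.
Of the listed edges, {eta–kappa, iota–rho} are in the MST → 2.

2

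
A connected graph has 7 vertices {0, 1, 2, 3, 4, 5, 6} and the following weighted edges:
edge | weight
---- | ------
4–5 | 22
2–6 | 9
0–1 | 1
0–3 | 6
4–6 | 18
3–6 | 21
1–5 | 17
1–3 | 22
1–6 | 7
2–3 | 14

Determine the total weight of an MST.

Prim, starting at 5.
Step 1: cheapest edge leaving the tree is 1–5 (17); add 1.
Step 2: cheapest edge leaving the tree is 0–1 (1); add 0.
Step 3: cheapest edge leaving the tree is 0–3 (6); add 3.
Step 4: cheapest edge leaving the tree is 1–6 (7); add 6.
Step 5: cheapest edge leaving the tree is 2–6 (9); add 2.
Step 6: cheapest edge leaving the tree is 4–6 (18); add 4.
MST edges: 1–5, 0–1, 0–3, 1–6, 2–6, 4–6; total weight 17+1+6+7+9+18 = 58.

58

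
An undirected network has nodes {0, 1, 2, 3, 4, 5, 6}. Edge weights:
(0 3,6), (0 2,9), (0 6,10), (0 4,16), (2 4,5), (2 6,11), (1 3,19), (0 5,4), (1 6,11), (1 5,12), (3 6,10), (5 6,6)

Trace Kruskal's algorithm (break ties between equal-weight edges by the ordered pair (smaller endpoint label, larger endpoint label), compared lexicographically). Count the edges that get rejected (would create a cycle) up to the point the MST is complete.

Kruskal: consider edges lightest-first.
0 5 (4): add — endpoints in different components.
2 4 (5): add — endpoints in different components.
0 3 (6): add — endpoints in different components.
5 6 (6): add — endpoints in different components.
0 2 (9): add — endpoints in different components.
0 6 (10): skip — 0 and 6 already connected.
3 6 (10): skip — 3 and 6 already connected.
1 6 (11): add — endpoints in different components.
Edges rejected before the tree was complete: 2.

2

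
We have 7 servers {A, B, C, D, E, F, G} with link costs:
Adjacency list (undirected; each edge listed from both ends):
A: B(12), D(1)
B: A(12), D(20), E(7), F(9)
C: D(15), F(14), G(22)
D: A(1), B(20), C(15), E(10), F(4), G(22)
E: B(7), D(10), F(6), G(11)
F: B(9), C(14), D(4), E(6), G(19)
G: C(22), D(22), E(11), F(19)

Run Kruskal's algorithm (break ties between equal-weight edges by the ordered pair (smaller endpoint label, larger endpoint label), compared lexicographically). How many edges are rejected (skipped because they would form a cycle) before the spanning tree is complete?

Sort edges by weight, then run Kruskal:
A–D (1): add. Components now {A,D} {B} {C} {E} {F} {G}
D–F (4): add. Components now {A,D,F} {B} {C} {E} {G}
E–F (6): add. Components now {A,D,E,F} {B} {C} {G}
B–E (7): add. Components now {A,B,D,E,F} {C} {G}
B–F (9): skip — B and F already connected.
D–E (10): skip — D and E already connected.
E–G (11): add. Components now {A,B,D,E,F,G} {C}
A–B (12): skip — A and B already connected.
C–F (14): add. Components now {A,B,C,D,E,F,G}
Edges rejected before the tree was complete: 3.

3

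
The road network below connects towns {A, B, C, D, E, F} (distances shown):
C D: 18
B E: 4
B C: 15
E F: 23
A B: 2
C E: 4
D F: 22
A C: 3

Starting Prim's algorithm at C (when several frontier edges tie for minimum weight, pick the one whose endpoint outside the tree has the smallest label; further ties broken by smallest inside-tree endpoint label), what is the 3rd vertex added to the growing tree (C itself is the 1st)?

B

Prim's algorithm from C:
Step 1: frontier [A C 3, C E 4, B C 15, C D 18] → take A C (3); add A.
Step 2: frontier [A B 2, C E 4, B C 15, C D 18] → take A B (2); add B.
Step 3: frontier [B E 4, C E 4, C D 18] → take B E (4); add E.
Step 4: frontier [C D 18, E F 23] → take C D (18); add D.
Step 5: frontier [D F 22, E F 23] → take D F (22); add F.
Vertex order: C, A, B, E, D, F. The 3rd vertex is B.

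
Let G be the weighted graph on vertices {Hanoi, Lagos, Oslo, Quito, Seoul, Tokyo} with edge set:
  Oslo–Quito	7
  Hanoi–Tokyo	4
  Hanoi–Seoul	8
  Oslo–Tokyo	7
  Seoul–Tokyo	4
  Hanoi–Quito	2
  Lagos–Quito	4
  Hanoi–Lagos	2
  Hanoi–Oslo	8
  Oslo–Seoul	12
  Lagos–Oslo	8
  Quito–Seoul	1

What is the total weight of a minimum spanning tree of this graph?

16

Grow the tree from Hanoi using Prim:
Step 1: cheapest edge leaving the tree is Hanoi–Lagos (2); add Lagos.
Step 2: cheapest edge leaving the tree is Hanoi–Quito (2); add Quito.
Step 3: cheapest edge leaving the tree is Quito–Seoul (1); add Seoul.
Step 4: cheapest edge leaving the tree is Hanoi–Tokyo (4); add Tokyo.
Step 5: cheapest edge leaving the tree is Oslo–Quito (7); add Oslo.
MST edges: Hanoi–Lagos, Hanoi–Quito, Quito–Seoul, Hanoi–Tokyo, Oslo–Quito; total weight 2+2+1+4+7 = 16.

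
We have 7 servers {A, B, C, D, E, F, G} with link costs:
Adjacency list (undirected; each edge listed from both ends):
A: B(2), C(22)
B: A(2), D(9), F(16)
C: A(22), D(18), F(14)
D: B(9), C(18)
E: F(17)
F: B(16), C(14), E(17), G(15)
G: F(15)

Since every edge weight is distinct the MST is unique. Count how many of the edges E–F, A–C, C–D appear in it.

1

Kruskal's algorithm — process edges by increasing weight (ties by edge label):
A–B (2): add — endpoints in different components.
B–D (9): add — endpoints in different components.
C–F (14): add — endpoints in different components.
F–G (15): add — endpoints in different components.
B–F (16): add — endpoints in different components.
E–F (17): add — endpoints in different components.
MST edge set: {A–B, B–D, C–F, F–G, B–F, E–F}.
Of the listed edges, {E–F} are in the MST → 1.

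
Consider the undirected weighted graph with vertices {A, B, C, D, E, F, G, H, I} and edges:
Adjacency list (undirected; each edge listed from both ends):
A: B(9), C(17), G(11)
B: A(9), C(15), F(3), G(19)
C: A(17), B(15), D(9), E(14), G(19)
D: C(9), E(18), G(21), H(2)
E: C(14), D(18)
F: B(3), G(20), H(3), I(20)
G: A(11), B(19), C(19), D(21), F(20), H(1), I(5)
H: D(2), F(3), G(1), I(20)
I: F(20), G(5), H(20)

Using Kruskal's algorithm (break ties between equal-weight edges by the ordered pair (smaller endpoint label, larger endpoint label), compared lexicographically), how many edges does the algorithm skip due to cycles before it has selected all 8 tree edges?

Sort edges by weight, then run Kruskal:
G—H (1): add — endpoints in different components.
D—H (2): add — endpoints in different components.
B—F (3): add — endpoints in different components.
F—H (3): add — endpoints in different components.
G—I (5): add — endpoints in different components.
A—B (9): add — endpoints in different components.
C—D (9): add — endpoints in different components.
A—G (11): skip — A and G already connected.
C—E (14): add — endpoints in different components.
Edges rejected before the tree was complete: 1.

1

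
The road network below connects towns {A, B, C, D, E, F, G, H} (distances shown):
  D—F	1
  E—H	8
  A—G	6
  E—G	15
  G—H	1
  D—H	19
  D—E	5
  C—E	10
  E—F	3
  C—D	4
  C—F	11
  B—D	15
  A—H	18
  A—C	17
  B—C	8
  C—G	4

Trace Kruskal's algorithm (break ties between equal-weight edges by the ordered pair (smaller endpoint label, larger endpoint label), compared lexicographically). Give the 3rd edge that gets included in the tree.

E-F

Kruskal's algorithm — process edges by increasing weight (ties by edge label):
D—F (1): add — endpoints in different components.
G—H (1): add — endpoints in different components.
E—F (3): add — endpoints in different components.
C—D (4): add — endpoints in different components.
C—G (4): add — endpoints in different components.
D—E (5): skip — D and E already connected.
A—G (6): add — endpoints in different components.
B—C (8): add — endpoints in different components.
The 3rd edge added is E—F.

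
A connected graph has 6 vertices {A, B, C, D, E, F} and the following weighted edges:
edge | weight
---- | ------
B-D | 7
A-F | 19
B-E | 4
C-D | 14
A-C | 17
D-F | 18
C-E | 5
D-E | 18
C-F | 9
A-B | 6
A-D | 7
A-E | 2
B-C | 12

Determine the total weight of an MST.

Grow the tree from C using Prim:
Step 1: cheapest edge leaving the tree is C-E (5); add E.
Step 2: cheapest edge leaving the tree is A-E (2); add A.
Step 3: cheapest edge leaving the tree is B-E (4); add B.
Step 4: cheapest edge leaving the tree is A-D (7); add D.
Step 5: cheapest edge leaving the tree is C-F (9); add F.
MST edges: C-E, A-E, B-E, A-D, C-F; total weight 5+2+4+7+9 = 27.

27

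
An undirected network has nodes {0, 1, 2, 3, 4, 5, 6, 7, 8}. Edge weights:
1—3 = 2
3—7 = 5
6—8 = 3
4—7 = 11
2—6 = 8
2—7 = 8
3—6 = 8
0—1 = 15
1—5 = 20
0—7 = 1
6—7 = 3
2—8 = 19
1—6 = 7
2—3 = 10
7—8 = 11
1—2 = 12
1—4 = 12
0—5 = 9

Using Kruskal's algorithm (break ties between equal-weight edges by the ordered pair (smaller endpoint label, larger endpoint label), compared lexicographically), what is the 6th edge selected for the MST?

2-6

Kruskal: consider edges lightest-first.
0—7 (1): add — endpoints in different components.
1—3 (2): add — endpoints in different components.
6—7 (3): add — endpoints in different components.
6—8 (3): add — endpoints in different components.
3—7 (5): add — endpoints in different components.
1—6 (7): skip — 1 and 6 already connected.
2—6 (8): add — endpoints in different components.
2—7 (8): skip — 2 and 7 already connected.
3—6 (8): skip — 3 and 6 already connected.
0—5 (9): add — endpoints in different components.
2—3 (10): skip — 2 and 3 already connected.
4—7 (11): add — endpoints in different components.
The 6th edge added is 2—6.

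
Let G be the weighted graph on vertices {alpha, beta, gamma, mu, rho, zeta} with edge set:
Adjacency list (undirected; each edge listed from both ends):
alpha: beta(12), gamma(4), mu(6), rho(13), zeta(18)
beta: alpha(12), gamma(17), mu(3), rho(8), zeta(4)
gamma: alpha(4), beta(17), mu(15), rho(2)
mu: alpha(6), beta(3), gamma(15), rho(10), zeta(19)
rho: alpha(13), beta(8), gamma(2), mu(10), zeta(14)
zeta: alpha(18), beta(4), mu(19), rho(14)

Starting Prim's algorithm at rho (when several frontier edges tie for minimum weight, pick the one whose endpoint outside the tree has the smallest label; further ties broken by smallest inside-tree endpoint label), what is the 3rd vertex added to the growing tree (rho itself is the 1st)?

Grow the tree from rho using Prim:
Step 1: frontier [gamma rho 2, beta rho 8, mu rho 10, alpha rho 13, rho zeta 14] → take gamma rho (2); add gamma.
Step 2: frontier [alpha gamma 4, gamma mu 15, beta gamma 17, beta rho 8, mu rho 10, alpha rho 13, rho zeta 14] → take alpha gamma (4); add alpha.
Step 3: frontier [alpha mu 6, alpha beta 12, alpha zeta 18, gamma mu 15, beta gamma 17, beta rho 8, mu rho 10, rho zeta 14] → take alpha mu (6); add mu.
Step 4: frontier [alpha beta 12, alpha zeta 18, beta gamma 17, beta mu 3, mu zeta 19, beta rho 8, rho zeta 14] → take beta mu (3); add beta.
Step 5: frontier [alpha zeta 18, beta zeta 4, mu zeta 19, rho zeta 14] → take beta zeta (4); add zeta.
Vertex order: rho, gamma, alpha, mu, beta, zeta. The 3rd vertex is alpha.

alpha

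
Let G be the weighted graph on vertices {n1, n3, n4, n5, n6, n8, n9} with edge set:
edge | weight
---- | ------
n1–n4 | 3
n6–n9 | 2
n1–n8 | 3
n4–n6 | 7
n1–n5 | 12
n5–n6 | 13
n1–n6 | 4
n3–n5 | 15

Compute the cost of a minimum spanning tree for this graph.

39

Grow the tree from n9 using Prim:
Step 1: cheapest edge leaving the tree is n6–n9 (2); add n6.
Step 2: cheapest edge leaving the tree is n1–n6 (4); add n1.
Step 3: cheapest edge leaving the tree is n1–n4 (3); add n4.
Step 4: cheapest edge leaving the tree is n1–n8 (3); add n8.
Step 5: cheapest edge leaving the tree is n1–n5 (12); add n5.
Step 6: cheapest edge leaving the tree is n3–n5 (15); add n3.
MST edges: n6–n9, n1–n6, n1–n4, n1–n8, n1–n5, n3–n5; total weight 2+4+3+3+12+15 = 39.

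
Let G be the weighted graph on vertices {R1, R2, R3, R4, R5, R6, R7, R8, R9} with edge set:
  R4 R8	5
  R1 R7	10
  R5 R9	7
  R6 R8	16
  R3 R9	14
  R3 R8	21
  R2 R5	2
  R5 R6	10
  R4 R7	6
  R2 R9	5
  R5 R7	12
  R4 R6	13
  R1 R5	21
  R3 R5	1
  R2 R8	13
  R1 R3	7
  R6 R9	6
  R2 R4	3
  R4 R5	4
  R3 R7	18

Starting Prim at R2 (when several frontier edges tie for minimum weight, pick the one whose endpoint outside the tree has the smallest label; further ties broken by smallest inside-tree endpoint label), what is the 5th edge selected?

Prim's algorithm from R2:
Step 1: cheapest edge leaving the tree is R2 R5 (2); add R5.
Step 2: cheapest edge leaving the tree is R3 R5 (1); add R3.
Step 3: cheapest edge leaving the tree is R2 R4 (3); add R4.
Step 4: cheapest edge leaving the tree is R4 R8 (5); add R8.
Step 5: cheapest edge leaving the tree is R2 R9 (5); add R9.
Step 6: cheapest edge leaving the tree is R6 R9 (6); add R6.
Step 7: cheapest edge leaving the tree is R4 R7 (6); add R7.
Step 8: cheapest edge leaving the tree is R1 R3 (7); add R1.
The 5th edge added is R2 R9.

R2-R9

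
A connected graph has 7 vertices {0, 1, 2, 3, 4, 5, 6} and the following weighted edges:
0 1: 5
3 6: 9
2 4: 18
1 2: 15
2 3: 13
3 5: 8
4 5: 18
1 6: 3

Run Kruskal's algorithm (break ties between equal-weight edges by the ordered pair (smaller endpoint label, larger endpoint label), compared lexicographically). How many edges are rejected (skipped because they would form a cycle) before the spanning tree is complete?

1

Kruskal: consider edges lightest-first.
1 6 (3): add. Components now {0} {1,6} {2} {3} {4} {5}
0 1 (5): add. Components now {0,1,6} {2} {3} {4} {5}
3 5 (8): add. Components now {0,1,6} {2} {3,5} {4}
3 6 (9): add. Components now {0,1,3,5,6} {2} {4}
2 3 (13): add. Components now {0,1,2,3,5,6} {4}
1 2 (15): skip — 1 and 2 already connected.
2 4 (18): add. Components now {0,1,2,3,4,5,6}
Edges rejected before the tree was complete: 1.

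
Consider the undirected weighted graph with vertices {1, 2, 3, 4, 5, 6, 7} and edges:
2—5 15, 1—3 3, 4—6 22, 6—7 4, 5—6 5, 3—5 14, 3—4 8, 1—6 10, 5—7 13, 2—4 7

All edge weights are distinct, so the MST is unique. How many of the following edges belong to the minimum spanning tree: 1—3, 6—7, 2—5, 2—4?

3

Sort edges by weight, then run Kruskal:
1—3 (3): add. Components now {1,3} {2} {4} {5} {6} {7}
6—7 (4): add. Components now {1,3} {2} {4} {5} {6,7}
5—6 (5): add. Components now {1,3} {2} {4} {5,6,7}
2—4 (7): add. Components now {1,3} {2,4} {5,6,7}
3—4 (8): add. Components now {1,2,3,4} {5,6,7}
1—6 (10): add. Components now {1,2,3,4,5,6,7}
MST edge set: {1—3, 6—7, 5—6, 2—4, 3—4, 1—6}.
Of the listed edges, {1—3, 6—7, 2—4} are in the MST → 3.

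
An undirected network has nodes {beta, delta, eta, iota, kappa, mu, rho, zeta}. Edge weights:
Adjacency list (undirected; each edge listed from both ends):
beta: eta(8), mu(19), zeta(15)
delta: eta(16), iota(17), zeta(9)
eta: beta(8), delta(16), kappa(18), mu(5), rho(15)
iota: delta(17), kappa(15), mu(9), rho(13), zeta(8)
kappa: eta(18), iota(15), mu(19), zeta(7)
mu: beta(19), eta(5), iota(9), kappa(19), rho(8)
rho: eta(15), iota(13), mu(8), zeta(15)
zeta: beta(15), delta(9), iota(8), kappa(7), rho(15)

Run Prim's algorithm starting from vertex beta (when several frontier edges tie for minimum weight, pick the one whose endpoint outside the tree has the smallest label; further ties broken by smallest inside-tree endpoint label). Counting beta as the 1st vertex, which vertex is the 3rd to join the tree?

Prim's algorithm from beta:
Step 1: cheapest edge leaving the tree is beta—eta (8); add eta.
Step 2: cheapest edge leaving the tree is eta—mu (5); add mu.
Step 3: cheapest edge leaving the tree is mu—rho (8); add rho.
Step 4: cheapest edge leaving the tree is iota—mu (9); add iota.
Step 5: cheapest edge leaving the tree is iota—zeta (8); add zeta.
Step 6: cheapest edge leaving the tree is kappa—zeta (7); add kappa.
Step 7: cheapest edge leaving the tree is delta—zeta (9); add delta.
Vertex order: beta, eta, mu, rho, iota, zeta, kappa, delta. The 3rd vertex is mu.

mu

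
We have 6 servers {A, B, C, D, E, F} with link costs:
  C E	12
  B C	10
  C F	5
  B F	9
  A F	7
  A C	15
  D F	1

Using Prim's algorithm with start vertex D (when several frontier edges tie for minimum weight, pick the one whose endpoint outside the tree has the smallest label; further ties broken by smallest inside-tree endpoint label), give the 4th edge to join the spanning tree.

B-F

Prim, starting at D.
Step 1: cheapest edge leaving the tree is D F (1); add F.
Step 2: cheapest edge leaving the tree is C F (5); add C.
Step 3: cheapest edge leaving the tree is A F (7); add A.
Step 4: cheapest edge leaving the tree is B F (9); add B.
Step 5: cheapest edge leaving the tree is C E (12); add E.
The 4th edge added is B F.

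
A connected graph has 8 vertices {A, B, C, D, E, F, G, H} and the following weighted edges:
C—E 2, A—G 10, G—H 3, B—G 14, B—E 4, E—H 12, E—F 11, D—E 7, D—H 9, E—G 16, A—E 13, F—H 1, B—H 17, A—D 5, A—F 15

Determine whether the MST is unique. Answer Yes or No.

Yes

Sort edges by weight, then run Kruskal:
F—H (1): add — endpoints in different components.
C—E (2): add — endpoints in different components.
G—H (3): add — endpoints in different components.
B—E (4): add — endpoints in different components.
A—D (5): add — endpoints in different components.
D—E (7): add — endpoints in different components.
D—H (9): add — endpoints in different components.
Every non-tree edge has weight strictly greater than the heaviest edge on the tree path between its endpoints, so the MST is unique.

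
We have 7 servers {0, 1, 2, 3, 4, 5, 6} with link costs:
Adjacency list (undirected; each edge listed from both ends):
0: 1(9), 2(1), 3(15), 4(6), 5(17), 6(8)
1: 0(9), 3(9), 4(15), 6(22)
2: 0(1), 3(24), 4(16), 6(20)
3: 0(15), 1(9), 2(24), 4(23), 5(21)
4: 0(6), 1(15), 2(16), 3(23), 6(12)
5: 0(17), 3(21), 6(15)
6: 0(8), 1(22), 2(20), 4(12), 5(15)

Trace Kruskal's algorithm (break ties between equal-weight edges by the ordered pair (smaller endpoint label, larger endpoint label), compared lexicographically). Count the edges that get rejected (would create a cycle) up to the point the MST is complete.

3

Kruskal: consider edges lightest-first.
0-2 (1): add — endpoints in different components.
0-4 (6): add — endpoints in different components.
0-6 (8): add — endpoints in different components.
0-1 (9): add — endpoints in different components.
1-3 (9): add — endpoints in different components.
4-6 (12): skip — 4 and 6 already connected.
0-3 (15): skip — 0 and 3 already connected.
1-4 (15): skip — 1 and 4 already connected.
5-6 (15): add — endpoints in different components.
Edges rejected before the tree was complete: 3.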